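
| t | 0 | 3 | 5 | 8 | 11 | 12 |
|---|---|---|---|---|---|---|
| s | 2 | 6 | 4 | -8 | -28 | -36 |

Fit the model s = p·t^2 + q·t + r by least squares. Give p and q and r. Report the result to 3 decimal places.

p = -0.499, q = 2.777, r = 2.126

Setting ∂/∂p … = 0 gives: 40179·p + 3723·q + 363·r = -8930;  3723·p + 363·q + 39·r = -766;  363·p + 39·q + 6·r = -60.
(Σt^2·t^2 = 40179, Σt^2·t = 3723, Σt^2 = 363, Σt·t = 363, Σt = 39, Σ1 = 6, Σt^2·s = -8930, Σt·s = -766, Σs = -60.)
Inverting the 3×3 Gram matrix, [p, q, r]ᵀ = [-11279/22614, 62795/22614, 8012/3769]ᵀ.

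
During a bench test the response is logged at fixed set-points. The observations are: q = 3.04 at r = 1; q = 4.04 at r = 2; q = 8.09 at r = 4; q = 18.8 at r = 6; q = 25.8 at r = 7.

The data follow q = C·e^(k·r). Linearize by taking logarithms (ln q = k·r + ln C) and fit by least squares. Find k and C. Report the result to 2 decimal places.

k = 0.37, C = 2.01

Linearized form: ln q = k·r + ln C. From the 5 transformed points,
Σr = 20.0000, Σ(r)² = 106.0000, Σln q = 10.7830, Σr·ln q = 52.6226.
Equations: 106.0000·k + 20.0000·ln C = 52.6226;  20.0000·k + 5·ln C = 10.7830.
Δ = 106.0000·5 − (20.0000)² = 130.0000; k = (52.6226·5 − 20.0000·10.7830)/130.0000 = 0.36503, ln C = (106.0000·10.7830 − 20.0000·52.6226)/130.0000 = 0.69647, so C = exp(0.69647) = 2.00666.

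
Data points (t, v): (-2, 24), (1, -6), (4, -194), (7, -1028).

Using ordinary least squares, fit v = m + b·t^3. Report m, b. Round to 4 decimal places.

Normal-equation sums: Σ1 = 4, Σt^3 = 400, Σt^3·t^3 = 121810.
Right-hand side: Σv = -1204, Σt^3·v = -365218.
Δ = 4·121810 − 400² = 327240.
m = ((-1204)·121810 − 400·(-365218))/327240 = -1589/909; b = (4·(-365218) − 400·(-1204))/327240 = -13601/4545.

m = -1.7481, b = -2.9925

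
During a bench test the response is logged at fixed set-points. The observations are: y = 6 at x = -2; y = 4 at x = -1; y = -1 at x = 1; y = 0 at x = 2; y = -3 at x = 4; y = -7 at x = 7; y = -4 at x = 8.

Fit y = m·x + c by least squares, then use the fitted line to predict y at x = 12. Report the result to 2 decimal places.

Sums needed: Σx·x = 139, Σx = 19, Σ1 = 7.
Right-hand side: Σx·y = -110, Σy = -5.
AᵀA·[m, c]ᵀ = Aᵀy becomes [[139, 19]; [19, 7]]·[m, c]ᵀ = [-110, -5]ᵀ.
Δ = 139·7 − 19² = 612.
m = ((-110)·7 − 19·(-5))/612 = -75/68; c = (139·(-5) − 19·(-110))/612 = 155/68.
At x = 12: ŷ = (-75/68)·(12) + (155/68)·(1) = -745/68.

ŷ = -10.96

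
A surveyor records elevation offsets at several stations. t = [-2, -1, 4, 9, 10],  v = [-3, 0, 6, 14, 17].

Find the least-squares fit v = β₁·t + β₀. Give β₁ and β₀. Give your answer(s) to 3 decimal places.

The normal equations are: 202·β₁ + 20·β₀ = 326;  20·β₁ + 5·β₀ = 34.
(Σt·t = 202, Σt = 20, Σ1 = 5, Σt·v = 326, Σv = 34.)
Determinant 202·5 − 20² = 610.
β₁ = (326·5 − 20·34)/610 = 95/61; β₀ = (202·34 − 20·326)/610 = 174/305.

β₁ = 1.557, β₀ = 0.570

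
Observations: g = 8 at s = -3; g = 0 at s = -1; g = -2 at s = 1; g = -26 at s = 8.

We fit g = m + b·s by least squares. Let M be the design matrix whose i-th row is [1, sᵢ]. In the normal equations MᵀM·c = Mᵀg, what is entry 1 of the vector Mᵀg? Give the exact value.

Entry 1 ↔ basis 1, so (Mᵀg)_{1} = Σᵢ gᵢ = (1)·(8) + (1)·(0) + (1)·(-2) + (1)·(-26) = -20.

-20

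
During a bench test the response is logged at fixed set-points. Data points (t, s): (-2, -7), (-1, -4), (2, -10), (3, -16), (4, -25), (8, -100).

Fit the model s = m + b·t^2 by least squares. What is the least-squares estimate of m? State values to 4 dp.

m = -2.0896

Forming AᵀA = [[6, 98]; [98, 4466]] and Aᵀs = [-162, -7016]ᵀ gives AᵀA·[m, b]ᵀ = Aᵀs.
Eliminating b: 4466·(row 1) − 98·(row 2) gives 17192·m = 4466·(-162) − 98·(-7016) = -35924, so m = -1283/614.
Then b = ((-7016) − 98·(-1283/614))/4466 = -6555/4298.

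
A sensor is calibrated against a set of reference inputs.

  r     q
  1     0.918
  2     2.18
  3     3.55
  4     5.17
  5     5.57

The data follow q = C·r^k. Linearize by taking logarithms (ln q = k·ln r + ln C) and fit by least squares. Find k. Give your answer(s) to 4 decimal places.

k = 1.1630

Taking logs, ln q = k·ln r + ln C, so regress ln q on ln r.
Σln r = 4.7875, Σ(ln r)² = 6.1995, Σln q = 5.3210, Σln r·ln q = 6.9736.
Equations: 6.1995·k + 4.7875·ln C = 6.9736;  4.7875·k + 5·ln C = 5.3210.
Δ = 6.1995·5 − (4.7875)² = 8.0774; k = (6.9736·5 − 4.7875·5.3210)/8.0774 = 1.16298, ln C = (6.1995·5.3210 − 4.7875·6.9736)/8.0774 = -0.04936.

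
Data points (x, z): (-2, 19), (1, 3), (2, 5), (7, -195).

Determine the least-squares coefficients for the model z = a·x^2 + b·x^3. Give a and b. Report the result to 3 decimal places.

MᵀM·[a, b]ᵀ = Mᵀz reads: 2434·a + 16808·b = -9456;  16808·a + 117778·b = -66994.
(Σx^2·x^2 = 2434, Σx^2·x^3 = 16808, Σx^3·x^3 = 117778, Σx^2·z = -9456, Σx^3·z = -66994.)
det = 2434·117778 − 16808² = 4162788.
a = ((-9456)·117778 − 16808·(-66994))/4162788 = 440228/148671; b = (2434·(-66994) − 16808·(-9456))/4162788 = -147391/148671.

a = 2.961, b = -0.991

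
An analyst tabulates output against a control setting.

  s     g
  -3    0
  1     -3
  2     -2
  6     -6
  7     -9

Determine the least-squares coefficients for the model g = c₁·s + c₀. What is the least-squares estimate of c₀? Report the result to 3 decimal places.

Entries of AᵀA: Σs·s = 99, Σs = 13, Σ1 = 5.
For Aᵀg: Σs·g = -106, Σg = -20.
So AᵀA·[c₁, c₀]ᵀ = Aᵀg: [[99, 13]; [13, 5]]·[c₁, c₀]ᵀ = [-106, -20]ᵀ.
Determinant 99·5 − 13² = 326.
c₁ = ((-106)·5 − 13·(-20))/326 = -135/163; c₀ = (99·(-20) − 13·(-106))/326 = -301/163.

c₀ = -1.847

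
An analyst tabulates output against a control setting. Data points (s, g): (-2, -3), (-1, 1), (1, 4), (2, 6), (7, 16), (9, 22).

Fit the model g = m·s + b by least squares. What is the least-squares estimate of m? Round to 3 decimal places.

m = 2.140

Normal-equation sums: Σs·s = 140, Σs = 16, Σ1 = 6.
Right-hand side: Σs·g = 331, Σg = 46.
AᵀA·[m, b]ᵀ = Aᵀg becomes [[140, 16]; [16, 6]]·[m, b]ᵀ = [331, 46]ᵀ.
det = 140·6 − 16² = 584.
m = (331·6 − 16·46)/584 = 625/292; b = (140·46 − 16·331)/584 = 143/73.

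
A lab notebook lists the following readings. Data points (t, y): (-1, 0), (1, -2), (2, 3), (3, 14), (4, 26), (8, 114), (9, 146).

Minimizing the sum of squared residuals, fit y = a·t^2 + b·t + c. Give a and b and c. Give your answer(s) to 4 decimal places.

Entries of AᵀA: Σt^2·t^2 = 11012, Σt^2·t = 1340, Σt^2 = 176, Σt·t = 176, Σt = 26, Σ1 = 7.
Right-hand side: Σt^2·y = 19674, Σt·y = 2376, Σy = 301.
Normal equations: [[11012, 1340, 176]; [1340, 176, 26]; [176, 26, 7]]·[a, b, c]ᵀ = [19674, 2376, 301]ᵀ.
Row-reducing yields a = 14323/7612, b = -3195/7612, c = -10469/3806.

a = 1.8816, b = -0.4197, c = -2.7507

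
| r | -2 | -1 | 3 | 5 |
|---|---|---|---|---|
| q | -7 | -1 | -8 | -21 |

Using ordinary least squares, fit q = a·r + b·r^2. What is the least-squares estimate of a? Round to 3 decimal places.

Setting ∂/∂a … = 0 gives: 39·a + 143·b = -114;  143·a + 723·b = -626.
(Σr·r = 39, Σr·r^2 = 143, Σr^2·r^2 = 723, Σr·q = -114, Σr^2·q = -626.)
Δ = 39·723 − 143² = 7748.
a = ((-114)·723 − 143·(-626))/7748 = 1774/1937; b = (39·(-626) − 143·(-114))/7748 = -156/149.

a = 0.916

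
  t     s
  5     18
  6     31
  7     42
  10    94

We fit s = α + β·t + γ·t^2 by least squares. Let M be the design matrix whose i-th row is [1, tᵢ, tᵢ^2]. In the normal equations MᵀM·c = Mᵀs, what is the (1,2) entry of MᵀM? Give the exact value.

28

Row 1 ↔ basis 1, column 2 ↔ basis t, so (MᵀM)_{1,2} = Σᵢ t = (1)·(5) + (1)·(6) + (1)·(7) + (1)·(10) = 28.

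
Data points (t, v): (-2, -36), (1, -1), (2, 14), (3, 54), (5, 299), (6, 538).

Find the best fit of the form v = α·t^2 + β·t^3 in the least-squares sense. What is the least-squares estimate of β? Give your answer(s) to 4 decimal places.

The normal system MᵀM·[α, β]ᵀ = Mᵀv is [[2035, 11145]; [11145, 63139]]·[α, β]ᵀ = [27240, 155440]ᵀ.
Eliminating β: 63139·(row 1) − 11145·(row 2) gives 4276840·α = 63139·27240 − 11145·155440 = -12472440, so α = -311811/106921.
Then β = (155440 − 11145·(-311811/106921))/63139 = 318265/106921.

β = 2.9766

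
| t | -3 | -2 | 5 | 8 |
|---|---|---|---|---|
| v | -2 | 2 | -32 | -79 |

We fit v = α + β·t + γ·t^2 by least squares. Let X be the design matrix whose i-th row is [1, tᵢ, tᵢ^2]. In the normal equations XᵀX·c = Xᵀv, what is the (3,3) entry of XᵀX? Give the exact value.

Row 3 ↔ basis t^2, column 3 ↔ basis t^2, so (XᵀX)_{3,3} = Σᵢ (t^2)·(t^2) = (9)·(9) + (4)·(4) + (25)·(25) + (64)·(64) = 4818.

4818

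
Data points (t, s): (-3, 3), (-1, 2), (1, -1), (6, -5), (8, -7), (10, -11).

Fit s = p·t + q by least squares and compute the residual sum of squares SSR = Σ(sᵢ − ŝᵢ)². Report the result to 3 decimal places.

SSR = 3.217

The normal system XᵀX·[p, q]ᵀ = Xᵀs is [[211, 21]; [21, 6]]·[p, q]ᵀ = [-208, -19]ᵀ.
Eliminating q: 6·(row 1) − 21·(row 2) gives 825·p = 6·(-208) − 21·(-19) = -849, so p = -283/275.
Then q = ((-19) − 21·(-283/275))/6 = 359/825.
Residuals: -431/825, 442/825, -67/165, 122/165, 658/825, -944/825; SSR = 2654/825.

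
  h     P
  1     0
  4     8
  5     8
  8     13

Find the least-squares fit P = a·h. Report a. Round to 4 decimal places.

Entries of MᵀM: Σh·h = 106.
Right-hand side: Σh·P = 176.
So MᵀM·[a]ᵀ = MᵀP: [[106]]·[a]ᵀ = [176]ᵀ.
a = 176/106 = 1.66038.

a = 1.6604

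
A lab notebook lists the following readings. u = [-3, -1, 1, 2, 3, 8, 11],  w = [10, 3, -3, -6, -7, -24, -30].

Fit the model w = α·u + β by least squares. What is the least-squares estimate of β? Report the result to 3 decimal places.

AᵀA·[α, β]ᵀ = Aᵀw reads: 209·α + 21·β = -591;  21·α + 7·β = -57.
(Σu·u = 209, Σu = 21, Σ1 = 7, Σu·w = -591, Σw = -57.)
Eliminating β: 7·(row 1) − 21·(row 2) gives 1022·α = 7·(-591) − 21·(-57) = -2940, so α = -210/73.
Then β = ((-57) − 21·(-210/73))/7 = 249/511.

β = 0.487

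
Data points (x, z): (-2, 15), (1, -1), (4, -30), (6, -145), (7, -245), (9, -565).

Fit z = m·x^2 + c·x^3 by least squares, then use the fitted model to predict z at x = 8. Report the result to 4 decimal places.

ẑ = -383.0941

Setting ∂/∂m … = 0 gives: 10531·m + 84625·c = -63411;  84625·m + 699907·c = -529281.
(Σx^2·x^2 = 10531, Σx^2·x^3 = 84625, Σx^3·x^3 = 699907, Σx^2·z = -63411, Σx^3·z = -529281.)
Determinant 10531·699907 − 84625² = 209329992.
m = ((-63411)·699907 − 84625·(-529281))/209329992 = 17025077/8722083; c = (10531·(-529281) − 84625·(-63411))/209329992 = -8654264/8722083.
At x = 8: ẑ = (17025077/8722083)·(64) + (-8654264/8722083)·(512) = -3341378240/8722083.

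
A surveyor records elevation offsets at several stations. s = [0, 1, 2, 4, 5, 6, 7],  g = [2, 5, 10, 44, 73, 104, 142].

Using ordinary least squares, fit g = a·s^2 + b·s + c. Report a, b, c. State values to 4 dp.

a = 3.1114, b = -1.7446, c = 2.2893

The normal system XᵀX·[a, b, c]ᵀ = Xᵀg is [[4595, 757, 131]; [757, 131, 25]; [131, 25, 7]]·[a, b, c]ᵀ = [13276, 2184, 380]ᵀ.
Inverting the 3×3 Gram matrix, [a, b, c]ᵀ = [7906/2541, -403/231, 277/121]ᵀ.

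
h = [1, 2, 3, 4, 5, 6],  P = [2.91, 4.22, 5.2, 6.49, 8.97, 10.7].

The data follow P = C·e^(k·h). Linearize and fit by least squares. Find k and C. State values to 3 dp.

k = 0.257, C = 2.377

With ln Pᵢ as the transformed response and hᵢ as the regressor:
Σh = 21.0000, Σ(h)² = 91.0000, Σln P = 10.5910, Σh·ln P = 41.5657.
Equations: 91.0000·k + 21.0000·ln C = 41.5657;  21.0000·k + 6·ln C = 10.5910.
Solving (det = 105.0000): k = 0.25698, ln C = 0.86575, so C = exp(0.86575) = 2.37679.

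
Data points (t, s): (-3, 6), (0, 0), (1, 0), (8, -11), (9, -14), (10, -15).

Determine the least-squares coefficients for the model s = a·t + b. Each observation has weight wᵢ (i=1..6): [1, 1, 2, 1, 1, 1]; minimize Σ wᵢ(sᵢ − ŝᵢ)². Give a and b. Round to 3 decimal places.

a = -1.604, b = 1.100

Forming XᵀWX = [[256, 26]; [26, 7]] and XᵀWs = [-382, -34]ᵀ gives XᵀWX·[a, b]ᵀ = XᵀWs.
Eliminating b: 7·(row 1) − 26·(row 2) gives 1116·a = 7·(-382) − 26·(-34) = -1790, so a = -895/558.
Then b = ((-34) − 26·(-895/558))/7 = 307/279.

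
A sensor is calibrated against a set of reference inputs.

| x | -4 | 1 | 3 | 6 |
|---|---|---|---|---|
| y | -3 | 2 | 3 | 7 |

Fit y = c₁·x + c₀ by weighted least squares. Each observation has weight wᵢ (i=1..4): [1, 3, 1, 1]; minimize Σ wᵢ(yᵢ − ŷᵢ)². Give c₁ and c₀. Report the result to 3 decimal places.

c₁ = 0.969, c₀ = 0.875

AᵀWA·[c₁, c₀]ᵀ = AᵀWy reads: 64·c₁ + 8·c₀ = 69;  8·c₁ + 6·c₀ = 13.
Eliminating c₀: 6·(row 1) − 8·(row 2) gives 320·c₁ = 6·69 − 8·13 = 310, so c₁ = 31/32.
Then c₀ = (13 − 8·(31/32))/6 = 7/8.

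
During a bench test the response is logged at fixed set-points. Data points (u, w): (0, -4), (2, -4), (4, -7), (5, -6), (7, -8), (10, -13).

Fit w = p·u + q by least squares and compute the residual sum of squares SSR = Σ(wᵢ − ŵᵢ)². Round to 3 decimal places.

SSR = 6.484

XᵀX·[p, q]ᵀ = Xᵀw reads: 194·p + 28·q = -252;  28·p + 6·q = -42.
Determinant 194·6 − 28² = 380.
p = ((-252)·6 − 28·(-42))/380 = -84/95; q = (194·(-42) − 28·(-252))/380 = -273/95.
Residuals: -107/95, 61/95, -56/95, 123/95, 101/95, -122/95; SSR = 616/95.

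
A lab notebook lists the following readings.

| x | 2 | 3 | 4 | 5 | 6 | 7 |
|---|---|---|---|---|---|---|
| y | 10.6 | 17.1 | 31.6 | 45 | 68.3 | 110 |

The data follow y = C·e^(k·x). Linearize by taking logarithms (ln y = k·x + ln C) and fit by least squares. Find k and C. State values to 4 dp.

k = 0.4630, C = 4.3946

Linearized form: ln y = k·x + ln C. From the 6 transformed points,
AᵀA = [[139.0000, 27.0000]; [27.0000, 6]], rhs = [104.3317, 21.3841]ᵀ  (here Σx = 27.0000, Σ(x)² = 139.0000, Σln y = 21.3841, Σx·ln y = 104.3317).
Slope k = (n·Σx·ln y − Σx·Σln y)/(n·Σ(x)² − (Σx)²) = (6·104.3317 − 27.0000·21.3841)/105.0000 = 0.46303; ln C = (Σln y − k·Σx)/n = 1.48038, so C = exp(1.48038) = 4.39461.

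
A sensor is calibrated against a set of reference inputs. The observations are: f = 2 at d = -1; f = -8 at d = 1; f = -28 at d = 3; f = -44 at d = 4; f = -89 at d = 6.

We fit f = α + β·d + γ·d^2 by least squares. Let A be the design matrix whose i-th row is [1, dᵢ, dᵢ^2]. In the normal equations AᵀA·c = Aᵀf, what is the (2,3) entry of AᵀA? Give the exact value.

307

Row 2 ↔ basis d, column 3 ↔ basis d^2, so (AᵀA)_{2,3} = Σᵢ (d)·(d^2) = (-1)·(1) + (1)·(1) + (3)·(9) + (4)·(16) + (6)·(36) = 307.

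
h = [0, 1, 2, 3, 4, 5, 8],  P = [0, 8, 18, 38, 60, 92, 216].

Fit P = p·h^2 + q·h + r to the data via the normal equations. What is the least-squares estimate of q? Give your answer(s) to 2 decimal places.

With design matrix A, AᵀA = [[5075, 737, 119]; [737, 119, 23]; [119, 23, 7]] and AᵀP = [17506, 2586, 432]ᵀ.
Solving the 3×3 system (Gaussian elimination) gives p = 65953/22449, q = 11081/3207, r = 3120/7483.

q = 3.46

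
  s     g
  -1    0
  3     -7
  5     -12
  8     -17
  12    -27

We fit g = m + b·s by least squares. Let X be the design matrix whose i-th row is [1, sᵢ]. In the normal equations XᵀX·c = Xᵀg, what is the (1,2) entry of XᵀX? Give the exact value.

Row 1 ↔ basis 1, column 2 ↔ basis s, so (XᵀX)_{1,2} = Σᵢ s = (1)·(-1) + (1)·(3) + (1)·(5) + (1)·(8) + (1)·(12) = 27.

27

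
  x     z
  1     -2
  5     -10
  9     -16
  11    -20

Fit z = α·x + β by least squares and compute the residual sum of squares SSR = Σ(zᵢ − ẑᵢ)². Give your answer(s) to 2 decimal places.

Entries of AᵀA: Σx·x = 228, Σx = 26, Σ1 = 4.
For Aᵀz: Σx·z = -416, Σz = -48.
Normal equations: [[228, 26]; [26, 4]]·[α, β]ᵀ = [-416, -48]ᵀ.
Δ = 228·4 − 26² = 236.
α = ((-416)·4 − 26·(-48))/236 = -104/59; β = (228·(-48) − 26·(-416))/236 = -32/59.
Residuals: 18/59, -38/59, 24/59, -4/59; SSR = 40/59.

SSR = 0.68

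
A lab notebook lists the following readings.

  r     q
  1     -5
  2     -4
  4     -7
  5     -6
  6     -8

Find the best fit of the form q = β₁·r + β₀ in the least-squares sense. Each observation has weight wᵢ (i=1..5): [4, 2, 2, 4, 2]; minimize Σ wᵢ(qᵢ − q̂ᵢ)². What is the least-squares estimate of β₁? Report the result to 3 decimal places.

The normal system MᵀWM·[β₁, β₀]ᵀ = MᵀWq is [[216, 48]; [48, 14]]·[β₁, β₀]ᵀ = [-308, -82]ᵀ.
det = 216·14 − 48² = 720.
β₁ = ((-308)·14 − 48·(-82))/720 = -47/90; β₀ = (216·(-82) − 48·(-308))/720 = -61/15.

β₁ = -0.522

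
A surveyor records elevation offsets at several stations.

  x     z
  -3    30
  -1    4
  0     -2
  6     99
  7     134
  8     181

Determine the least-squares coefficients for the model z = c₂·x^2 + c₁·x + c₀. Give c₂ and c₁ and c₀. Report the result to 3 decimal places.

c₂ = 3.028, c₁ = -1.551, c₀ = -1.522

With design matrix A, AᵀA = [[7875, 1043, 159]; [1043, 159, 17]; [159, 17, 6]] and Aᵀz = [21988, 2886, 446]ᵀ.
Inverting the 3×3 Gram matrix, [c₂, c₁, c₀]ᵀ = [99499/32856, -84959/54760, -124993/82140]ᵀ.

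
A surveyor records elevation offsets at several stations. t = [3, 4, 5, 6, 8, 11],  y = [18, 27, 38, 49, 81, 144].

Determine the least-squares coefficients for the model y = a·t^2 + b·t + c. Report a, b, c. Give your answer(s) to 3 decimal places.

a = 1.051, b = 0.983, c = 5.985

XᵀX·[a, b, c]ᵀ = Xᵀy reads: 20995·a + 2275·b + 271·c = 25916;  2275·a + 271·b + 37·c = 2878;  271·a + 37·b + 6·c = 357.
(Σt^2·t^2 = 20995, Σt^2·t = 2275, Σt^2 = 271, Σt·t = 271, Σt = 37, Σ1 = 6, Σt^2·y = 25916, Σt·y = 2878, Σy = 357.)
Inverting the 3×3 Gram matrix, [a, b, c]ᵀ = [4091/3894, 3829/3894, 3884/649]ᵀ.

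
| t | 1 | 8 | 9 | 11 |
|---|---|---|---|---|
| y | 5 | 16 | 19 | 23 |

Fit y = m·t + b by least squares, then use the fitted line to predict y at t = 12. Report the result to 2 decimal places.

ŷ = 24.14

XᵀX·[m, b]ᵀ = Xᵀy reads: 267·m + 29·b = 557;  29·m + 4·b = 63.
(Σt·t = 267, Σt = 29, Σ1 = 4, Σt·y = 557, Σy = 63.)
Δ = 267·4 − 29² = 227.
m = (557·4 − 29·63)/227 = 401/227; b = (267·63 − 29·557)/227 = 668/227.
At t = 12: ŷ = (401/227)·(12) + (668/227)·(1) = 5480/227.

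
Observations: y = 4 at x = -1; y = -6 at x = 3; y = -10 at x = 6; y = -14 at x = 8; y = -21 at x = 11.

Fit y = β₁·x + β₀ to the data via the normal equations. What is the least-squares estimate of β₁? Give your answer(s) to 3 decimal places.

β₁ = -2.009

Setting ∂/∂β₁ … = 0 gives: 231·β₁ + 27·β₀ = -425;  27·β₁ + 5·β₀ = -47.
(Σx·x = 231, Σx = 27, Σ1 = 5, Σx·y = -425, Σy = -47.)
Eliminating β₀: 5·(row 1) − 27·(row 2) gives 426·β₁ = 5·(-425) − 27·(-47) = -856, so β₁ = -428/213.
Then β₀ = ((-47) − 27·(-428/213))/5 = 103/71.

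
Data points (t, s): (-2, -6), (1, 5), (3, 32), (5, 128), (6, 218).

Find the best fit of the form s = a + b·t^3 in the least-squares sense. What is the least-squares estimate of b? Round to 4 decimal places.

b = 0.9939

With design matrix M, MᵀM = [[5, 361]; [361, 63075]] and Mᵀs = [377, 64005]ᵀ.
Eliminating b: 63075·(row 1) − 361·(row 2) gives 185054·a = 63075·377 − 361·64005 = 673470, so a = 336735/92527.
Then b = (64005 − 361·(336735/92527))/63075 = 91964/92527.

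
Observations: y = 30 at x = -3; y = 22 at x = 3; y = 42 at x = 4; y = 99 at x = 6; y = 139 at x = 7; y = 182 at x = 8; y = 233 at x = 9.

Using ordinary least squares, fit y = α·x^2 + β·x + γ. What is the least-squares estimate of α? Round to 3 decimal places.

Sums needed: Σx^2·x^2 = 14772, Σx^2·x = 1864, Σx^2 = 264, Σx·x = 264, Σx = 34, Σ1 = 7.
And Σx^2·y = 42036, Σx·y = 5264, Σy = 747.
So AᵀA·[α, β, γ]ᵀ = Aᵀy: [[14772, 1864, 264]; [1864, 264, 34]; [264, 34, 7]]·[α, β, γ]ᵀ = [42036, 5264, 747]ᵀ.
Row-reducing yields α = 183304/60221, β = -164403/120442, γ = -87474/60221.

α = 3.044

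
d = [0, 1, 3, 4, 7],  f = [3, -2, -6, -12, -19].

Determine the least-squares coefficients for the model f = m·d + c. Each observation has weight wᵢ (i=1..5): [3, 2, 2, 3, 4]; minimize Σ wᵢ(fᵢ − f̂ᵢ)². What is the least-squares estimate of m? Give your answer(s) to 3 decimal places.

Setting ∂/∂m … = 0 gives: 264·m + 48·c = -716;  48·m + 14·c = -119.
(Σwᵢ·d·d = 264, Σwᵢ·d = 48, Σwᵢ·1 = 14, Σwᵢ·d·f = -716, Σwᵢ·f = -119.)
Eliminating c: 14·(row 1) − 48·(row 2) gives 1392·m = 14·(-716) − 48·(-119) = -4312, so m = -539/174.
Then c = ((-119) − 48·(-539/174))/14 = 123/58.

m = -3.098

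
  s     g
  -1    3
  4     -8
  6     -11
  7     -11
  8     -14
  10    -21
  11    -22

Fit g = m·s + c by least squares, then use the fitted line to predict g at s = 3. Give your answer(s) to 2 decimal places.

ĝ = -4.91

Normal-equation sums: Σs·s = 387, Σs = 45, Σ1 = 7.
Moment sums: Σs·g = -742, Σg = -84.
Eliminating c: 7·(row 1) − 45·(row 2) gives 684·m = 7·(-742) − 45·(-84) = -1414, so m = -707/342.
Then c = ((-84) − 45·(-707/342))/7 = 49/38.
At s = 3: ĝ = (-707/342)·(3) + (49/38)·(1) = -280/57.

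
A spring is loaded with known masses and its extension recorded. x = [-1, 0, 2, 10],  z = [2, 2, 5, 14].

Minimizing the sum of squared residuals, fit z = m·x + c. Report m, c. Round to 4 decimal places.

With design matrix A, AᵀA = [[105, 11]; [11, 4]] and Aᵀz = [148, 23]ᵀ.
Δ = 105·4 − 11² = 299.
m = (148·4 − 11·23)/299 = 339/299; c = (105·23 − 11·148)/299 = 787/299.

m = 1.1338, c = 2.6321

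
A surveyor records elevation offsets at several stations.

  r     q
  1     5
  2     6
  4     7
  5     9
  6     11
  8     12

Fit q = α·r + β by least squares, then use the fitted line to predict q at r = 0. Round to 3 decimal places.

The normal equations are: 146·α + 26·β = 252;  26·α + 6·β = 50.
Δ = 146·6 − 26² = 200.
α = (252·6 − 26·50)/200 = 53/50; β = (146·50 − 26·252)/200 = 187/50.
At r = 0: q̂ = (53/50)·(0) + (187/50)·(1) = 187/50.

q̂ = 3.740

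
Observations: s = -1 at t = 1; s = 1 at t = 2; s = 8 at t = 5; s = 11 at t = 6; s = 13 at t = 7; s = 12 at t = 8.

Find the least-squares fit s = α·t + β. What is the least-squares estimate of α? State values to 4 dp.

α = 2.0944

Sums needed: Σt·t = 179, Σt = 29, Σ1 = 6.
Moment sums: Σt·s = 294, Σs = 44.
Δ = 179·6 − 29² = 233.
α = (294·6 − 29·44)/233 = 488/233; β = (179·44 − 29·294)/233 = -650/233.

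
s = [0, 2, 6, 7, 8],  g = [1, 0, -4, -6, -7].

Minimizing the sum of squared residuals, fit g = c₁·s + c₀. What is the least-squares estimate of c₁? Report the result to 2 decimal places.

c₁ = -1.03

Setting ∂/∂c₁ … = 0 gives: 153·c₁ + 23·c₀ = -122;  23·c₁ + 5·c₀ = -16.
(Σs·s = 153, Σs = 23, Σ1 = 5, Σs·g = -122, Σg = -16.)
det = 153·5 − 23² = 236.
c₁ = ((-122)·5 − 23·(-16))/236 = -121/118; c₀ = (153·(-16) − 23·(-122))/236 = 179/118.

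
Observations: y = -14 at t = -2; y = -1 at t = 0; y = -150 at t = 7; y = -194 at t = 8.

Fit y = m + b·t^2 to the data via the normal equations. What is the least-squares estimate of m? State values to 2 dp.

m = -1.54

Compute the Gram sums: Σ1 = 4, Σt^2 = 117, Σt^2·t^2 = 6513.
Right-hand side: Σy = -359, Σt^2·y = -19822.
det = 4·6513 − 117² = 12363.
m = ((-359)·6513 − 117·(-19822))/12363 = -487/317; b = (4·(-19822) − 117·(-359))/12363 = -37285/12363.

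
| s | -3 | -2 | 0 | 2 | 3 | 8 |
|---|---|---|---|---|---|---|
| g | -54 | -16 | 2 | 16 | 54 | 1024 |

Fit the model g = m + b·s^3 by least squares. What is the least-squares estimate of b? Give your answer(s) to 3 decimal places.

b = 1.999

Setting ∂/∂m … = 0 gives: 6·m + 512·b = 1026;  512·m + 263730·b = 527460.
det = 6·263730 − 512² = 1320236.
m = (1026·263730 − 512·527460)/1320236 = 131865/330059; b = (6·527460 − 512·1026)/1320236 = 659862/330059.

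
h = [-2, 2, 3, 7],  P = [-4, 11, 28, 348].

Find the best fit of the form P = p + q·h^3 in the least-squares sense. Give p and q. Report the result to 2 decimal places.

p = 2.67, q = 1.01

AᵀA·[p, q]ᵀ = AᵀP reads: 4·p + 370·q = 383;  370·p + 118506·q = 120240.
(Σ1 = 4, Σh^3 = 370, Σh^3·h^3 = 118506, ΣP = 383, Σh^3·P = 120240.)
Eliminating q: 118506·(row 1) − 370·(row 2) gives 337124·p = 118506·383 − 370·120240 = 898998, so p = 449499/168562.
Then q = (120240 − 370·(449499/168562))/118506 = 169625/168562.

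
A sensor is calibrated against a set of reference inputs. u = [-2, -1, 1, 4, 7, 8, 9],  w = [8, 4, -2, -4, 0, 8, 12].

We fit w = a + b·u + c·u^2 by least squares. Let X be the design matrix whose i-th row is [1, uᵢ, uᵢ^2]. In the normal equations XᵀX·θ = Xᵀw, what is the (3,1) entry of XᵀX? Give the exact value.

Row 3 ↔ basis u^2, column 1 ↔ basis 1, so (XᵀX)_{3,1} = Σᵢ u^2 = (4)·(1) + (1)·(1) + (1)·(1) + (16)·(1) + (49)·(1) + (64)·(1) + (81)·(1) = 216.

216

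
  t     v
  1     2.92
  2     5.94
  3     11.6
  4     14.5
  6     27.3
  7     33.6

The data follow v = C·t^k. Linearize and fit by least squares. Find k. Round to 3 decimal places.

k = 1.268

Let Y = ln v. Fitting Y = k·ln t + ln C by least squares:
Over the data: Σln t = 6.9157, Σ(ln t)² = 10.6062, Σln v = 14.7999, Σln t·ln v = 20.3989.
Normal system: [[10.6062, 6.9157]; [6.9157, 6]]·[k, ln C]ᵀ = [20.3989, 14.7999]ᵀ.
Δ = 10.6062·6 − (6.9157)² = 15.8099; k = (20.3989·6 − 6.9157·14.7999)/15.8099 = 1.26769, ln C = (10.6062·14.7999 − 6.9157·20.3989)/15.8099 = 1.00548.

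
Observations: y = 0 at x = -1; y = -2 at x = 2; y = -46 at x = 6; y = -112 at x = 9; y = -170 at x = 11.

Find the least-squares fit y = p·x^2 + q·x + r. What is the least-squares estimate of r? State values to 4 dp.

r = 2.3852

Compute the Gram sums: Σx^2·x^2 = 22515, Σx^2·x = 2283, Σx^2 = 243, Σx·x = 243, Σx = 27, Σ1 = 5.
And Σx^2·y = -31306, Σx·y = -3158, Σy = -330.
MᵀM·[p, q, r]ᵀ = Mᵀy becomes [[22515, 2283, 243]; [2283, 243, 27]; [243, 27, 5]]·[p, q, r]ᵀ = [-31306, -3158, -330]ᵀ.
Solving the 3×3 system (Gaussian elimination) gives p = -30881/20436, q = 19129/20436, r = 4062/1703.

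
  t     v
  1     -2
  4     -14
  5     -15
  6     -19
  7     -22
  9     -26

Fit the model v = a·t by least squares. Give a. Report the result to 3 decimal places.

The normal system XᵀX·[a]ᵀ = Xᵀv is [[208]]·[a]ᵀ = [-635]ᵀ.
Hence a = -635 / 208 ≈ -3.05288.

a = -3.053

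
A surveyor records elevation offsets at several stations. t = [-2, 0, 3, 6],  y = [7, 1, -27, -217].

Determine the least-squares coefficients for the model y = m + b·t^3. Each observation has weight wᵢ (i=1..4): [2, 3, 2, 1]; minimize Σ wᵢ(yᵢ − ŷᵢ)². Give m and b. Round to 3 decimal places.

Normal-equation sums: Σwᵢ·1 = 8, Σwᵢ·t^3 = 254, Σwᵢ·t^3·t^3 = 48242.
Moment sums: Σwᵢ·y = -254, Σwᵢ·t^3·y = -48442.
So MᵀWM·[m, b]ᵀ = MᵀWy: [[8, 254]; [254, 48242]]·[m, b]ᵀ = [-254, -48442]ᵀ.
Eliminating b: 48242·(row 1) − 254·(row 2) gives 321420·m = 48242·(-254) − 254·(-48442) = 50800, so m = 2540/16071.
Then b = ((-48442) − 254·(2540/16071))/48242 = -16151/16071.

m = 0.158, b = -1.005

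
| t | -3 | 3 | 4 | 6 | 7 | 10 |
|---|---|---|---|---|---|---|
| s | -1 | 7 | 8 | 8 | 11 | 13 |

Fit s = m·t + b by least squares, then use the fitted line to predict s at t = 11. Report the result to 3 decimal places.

ŝ = 14.600

Normal-equation sums: Σt·t = 219, Σt = 27, Σ1 = 6.
Moment sums: Σt·s = 311, Σs = 46.
AᵀA·[m, b]ᵀ = Aᵀs becomes [[219, 27]; [27, 6]]·[m, b]ᵀ = [311, 46]ᵀ.
Determinant 219·6 − 27² = 585.
m = (311·6 − 27·46)/585 = 16/15; b = (219·46 − 27·311)/585 = 43/15.
At t = 11: ŝ = (16/15)·(11) + (43/15)·(1) = 73/5.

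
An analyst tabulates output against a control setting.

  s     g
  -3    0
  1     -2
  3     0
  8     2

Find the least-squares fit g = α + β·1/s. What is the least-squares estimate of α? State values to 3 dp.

α = 0.534

Compute the Gram sums: Σ1 = 4, Σ1/s = 9/8, Σ1/s·1/s = 713/576.
And Σg = 0, Σ1/s·g = -7/4.
Normal equations: [[4, 9/8]; [9/8, 713/576]]·[α, β]ᵀ = [0, -7/4]ᵀ.
Eliminating β: (713/576)·(row 1) − (9/8)·(row 2) gives (2123/576)·α = (713/576)·0 − (9/8)·(-7/4) = 63/32, so α = 1134/2123.
Then β = ((-7/4) − (9/8)·(1134/2123))/(713/576) = -4032/2123.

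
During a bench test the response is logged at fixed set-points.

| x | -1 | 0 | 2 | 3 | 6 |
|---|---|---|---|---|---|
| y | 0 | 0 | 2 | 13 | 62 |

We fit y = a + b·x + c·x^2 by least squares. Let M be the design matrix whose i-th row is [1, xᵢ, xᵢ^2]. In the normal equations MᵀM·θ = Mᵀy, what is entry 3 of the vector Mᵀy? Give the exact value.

2357

Entry 3 ↔ basis x^2, so (Mᵀy)_{3} = Σᵢ (x^2)·yᵢ = (1)·(0) + (0)·(0) + (4)·(2) + (9)·(13) + (36)·(62) = 2357.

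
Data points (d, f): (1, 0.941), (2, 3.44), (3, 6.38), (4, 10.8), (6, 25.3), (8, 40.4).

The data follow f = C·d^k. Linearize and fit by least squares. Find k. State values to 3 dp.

k = 1.809

Let Y = ln f. Fitting Y = k·ln d + ln C by least squares:
Σln d = 7.0493, Σ(ln d)² = 11.1437, Σln f = 12.3370, Σln d·ln f = 19.6714.
Normal system: [[11.1437, 7.0493]; [7.0493, 6]]·[k, ln C]ᵀ = [19.6714, 12.3370]ᵀ.
Δ = 11.1437·6 − (7.0493)² = 17.1702; k = (19.6714·6 − 7.0493·12.3370)/17.1702 = 1.80903, ln C = (11.1437·12.3370 − 7.0493·19.6714)/17.1702 = -0.06922.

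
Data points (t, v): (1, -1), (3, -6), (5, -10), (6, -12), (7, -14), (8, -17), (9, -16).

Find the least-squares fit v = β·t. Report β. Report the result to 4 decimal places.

β = -1.9585

Compute the Gram sums: Σt·t = 265.
Moment sums: Σt·v = -519.
MᵀM·[β]ᵀ = Mᵀv becomes [[265]]·[β]ᵀ = [-519]ᵀ.
β = (-519)/265 = -1.95849.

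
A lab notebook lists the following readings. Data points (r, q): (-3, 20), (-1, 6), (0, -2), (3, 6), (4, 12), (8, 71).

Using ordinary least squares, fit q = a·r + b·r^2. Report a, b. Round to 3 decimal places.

a = -2.550, b = 1.427

Normal-equation sums: Σr·r = 99, Σr·r^2 = 575, Σr^2·r^2 = 4515.
For Aᵀq: Σr·q = 568, Σr^2·q = 4976.
So AᵀA·[a, b]ᵀ = Aᵀq: [[99, 575]; [575, 4515]]·[a, b]ᵀ = [568, 4976]ᵀ.
det = 99·4515 − 575² = 116360.
a = (568·4515 − 575·4976)/116360 = -7417/2909; b = (99·4976 − 575·568)/116360 = 20753/14545.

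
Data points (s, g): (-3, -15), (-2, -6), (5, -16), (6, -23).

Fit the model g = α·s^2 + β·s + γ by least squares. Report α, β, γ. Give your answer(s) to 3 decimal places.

α = -1.000, β = 1.908, γ = 0.638

With design matrix A, AᵀA = [[2018, 306, 74]; [306, 74, 6]; [74, 6, 4]] and Aᵀg = [-1387, -161, -60]ᵀ.
Inverting the 3×3 Gram matrix, [α, β, γ]ᵀ = [-1, 124/65, 83/130]ᵀ.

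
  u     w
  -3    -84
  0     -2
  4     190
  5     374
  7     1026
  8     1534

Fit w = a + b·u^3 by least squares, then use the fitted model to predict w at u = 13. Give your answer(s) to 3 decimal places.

Entries of XᵀX: Σ1 = 6, Σu^3 = 1017, Σu^3·u^3 = 400243.
Moment sums: Σw = 3038, Σu^3·w = 1198504.
Determinant 6·400243 − 1017² = 1367169.
a = (3038·400243 − 1017·1198504)/1367169 = -2940334/1367169; b = (6·1198504 − 1017·3038)/1367169 = 1367126/455723.
At u = 13: ŵ = (-2940334/1367169)·(1) + (1367126/455723)·(2197) = 9007787132/1367169.

ŵ = 6588.642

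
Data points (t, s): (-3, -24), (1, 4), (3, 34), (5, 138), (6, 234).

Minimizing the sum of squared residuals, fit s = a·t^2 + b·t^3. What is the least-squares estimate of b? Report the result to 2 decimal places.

Entries of XᵀX: Σt^2·t^2 = 2084, Σt^2·t^3 = 10902, Σt^3·t^3 = 63740.
Moment sums: Σt^2·s = 11968, Σt^3·s = 69364.
Normal equations: [[2084, 10902]; [10902, 63740]]·[a, b]ᵀ = [11968, 69364]ᵀ.
Determinant 2084·63740 − 10902² = 13980556.
a = (11968·63740 − 10902·69364)/13980556 = 1658498/3495139; b = (2084·69364 − 10902·11968)/13980556 = 3519860/3495139.

b = 1.01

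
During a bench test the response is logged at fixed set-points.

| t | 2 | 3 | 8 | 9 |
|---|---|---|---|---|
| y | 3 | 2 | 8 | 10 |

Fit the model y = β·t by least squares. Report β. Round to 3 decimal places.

β = 1.051

Entries of XᵀX: Σt·t = 158.
Moment sums: Σt·y = 166.
XᵀX·[β]ᵀ = Xᵀy becomes [[158]]·[β]ᵀ = [166]ᵀ.
Hence β = 166 / 158 ≈ 1.05063.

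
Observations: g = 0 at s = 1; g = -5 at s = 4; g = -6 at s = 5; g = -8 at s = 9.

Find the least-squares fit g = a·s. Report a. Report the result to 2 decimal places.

a = -0.99

Forming MᵀM = [[123]] and Mᵀg = [-122]ᵀ gives MᵀM·[a]ᵀ = Mᵀg.
a = (-122)/123 = -0.99187.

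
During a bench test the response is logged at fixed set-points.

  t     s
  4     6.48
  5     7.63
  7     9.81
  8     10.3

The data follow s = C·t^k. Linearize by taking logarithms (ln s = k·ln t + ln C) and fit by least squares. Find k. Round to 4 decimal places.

k = 0.6875

Taking logs, ln s = k·ln t + ln C, so regress ln s on ln t.
Sums: Σln t = 7.0211, Σ(ln t)² = 12.6227, Σln s = 8.5164, Σln t·ln s = 15.1540.
Normal system: [[12.6227, 7.0211]; [7.0211, 4]]·[k, ln C]ᵀ = [15.1540, 8.5164]ᵀ.
Solving (det = 1.1954): k = 0.68752, ln C = 0.92231.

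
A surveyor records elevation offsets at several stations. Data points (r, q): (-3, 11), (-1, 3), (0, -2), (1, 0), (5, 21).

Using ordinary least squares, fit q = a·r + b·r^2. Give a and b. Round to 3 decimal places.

Setting ∂/∂a … = 0 gives: 36·a + 98·b = 69;  98·a + 708·b = 627.
Eliminating b: 708·(row 1) − 98·(row 2) gives 15884·a = 708·69 − 98·627 = -12594, so a = -6297/7942.
Then b = (627 − 98·(-6297/7942))/708 = 7905/7942.

a = -0.793, b = 0.995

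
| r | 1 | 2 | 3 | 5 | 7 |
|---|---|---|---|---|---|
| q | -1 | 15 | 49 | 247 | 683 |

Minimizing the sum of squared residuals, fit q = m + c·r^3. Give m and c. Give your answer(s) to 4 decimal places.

Setting ∂/∂m … = 0 gives: 5·m + 504·c = 993;  504·m + 134068·c = 266586.
Eliminating c: 134068·(row 1) − 504·(row 2) gives 416324·m = 134068·993 − 504·266586 = -1229820, so m = -307455/104081.
Then c = (266586 − 504·(-307455/104081))/134068 = 416229/208162.

m = -2.9540, c = 1.9995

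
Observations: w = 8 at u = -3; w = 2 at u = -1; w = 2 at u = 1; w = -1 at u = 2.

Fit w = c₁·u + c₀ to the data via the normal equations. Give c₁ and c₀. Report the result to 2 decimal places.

c₁ = -1.58, c₀ = 2.36

With design matrix X, XᵀX = [[15, -1]; [-1, 4]] and Xᵀw = [-26, 11]ᵀ.
Eliminating c₀: 4·(row 1) − (-1)·(row 2) gives 59·c₁ = 4·(-26) − (-1)·11 = -93, so c₁ = -93/59.
Then c₀ = (11 − (-1)·(-93/59))/4 = 139/59.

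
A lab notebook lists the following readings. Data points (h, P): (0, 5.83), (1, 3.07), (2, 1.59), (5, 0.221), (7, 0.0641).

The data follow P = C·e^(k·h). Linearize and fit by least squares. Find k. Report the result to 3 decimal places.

Taking logs, ln P = k·h + ln C, so regress ln P on h.
Σh = 15.0000, Σ(h)² = 79.0000, Σln P = -0.9085, Σh·ln P = -24.7300.
Equations: 79.0000·k + 15.0000·ln C = -24.7300;  15.0000·k + 5·ln C = -0.9085.
Slope k = (n·Σh·ln P − Σh·Σln P)/(n·Σ(h)² − (Σh)²) = (5·-24.7300 − 15.0000·-0.9085)/170.0000 = -0.64719; ln C = (Σln P − k·Σh)/n = 1.75988.

k = -0.647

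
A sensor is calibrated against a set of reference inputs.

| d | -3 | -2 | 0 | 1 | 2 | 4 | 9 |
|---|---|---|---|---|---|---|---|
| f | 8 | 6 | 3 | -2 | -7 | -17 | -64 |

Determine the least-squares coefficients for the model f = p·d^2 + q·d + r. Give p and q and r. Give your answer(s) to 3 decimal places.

p = -0.461, q = -3.181, r = 2.149

Sums needed: Σd^2·d^2 = 6931, Σd^2·d = 767, Σd^2 = 115, Σd·d = 115, Σd = 11, Σ1 = 7.
For Aᵀf: Σd^2·f = -5390, Σd·f = -696, Σf = -73.
Normal equations: [[6931, 767, 115]; [767, 115, 11]; [115, 11, 7]]·[p, q, r]ᵀ = [-5390, -696, -73]ᵀ.
Inverting the 3×3 Gram matrix, [p, q, r]ᵀ = [-703/1524, -276337/86868, 46661/21717]ᵀ.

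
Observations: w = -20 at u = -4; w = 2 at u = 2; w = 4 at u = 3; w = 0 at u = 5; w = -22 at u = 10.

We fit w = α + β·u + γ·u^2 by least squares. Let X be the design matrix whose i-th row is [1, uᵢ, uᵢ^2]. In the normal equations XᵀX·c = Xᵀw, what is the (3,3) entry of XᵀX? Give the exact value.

Row 3 ↔ basis u^2, column 3 ↔ basis u^2, so (XᵀX)_{3,3} = Σᵢ (u^2)·(u^2) = (16)·(16) + (4)·(4) + (9)·(9) + (25)·(25) + (100)·(100) = 10978.

10978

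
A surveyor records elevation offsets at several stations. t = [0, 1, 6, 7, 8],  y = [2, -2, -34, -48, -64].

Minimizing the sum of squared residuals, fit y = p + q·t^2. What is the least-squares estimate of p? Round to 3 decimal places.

p = 0.800

Setting ∂/∂p … = 0 gives: 5·p + 150·q = -146;  150·p + 7794·q = -7674.
Eliminating q: 7794·(row 1) − 150·(row 2) gives 16470·p = 7794·(-146) − 150·(-7674) = 13176, so p = 4/5.
Then q = ((-7674) − 150·(4/5))/7794 = -1.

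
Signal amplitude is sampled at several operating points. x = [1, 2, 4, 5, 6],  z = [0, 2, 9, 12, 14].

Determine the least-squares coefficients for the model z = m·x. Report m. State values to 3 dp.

m = 2.244

MᵀM·[m]ᵀ = Mᵀz reads: 82·m = 184.
Hence m = 184 / 82 ≈ 2.2439.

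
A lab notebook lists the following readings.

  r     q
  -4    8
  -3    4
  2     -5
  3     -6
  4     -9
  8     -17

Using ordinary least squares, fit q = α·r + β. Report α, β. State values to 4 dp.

α = -1.9967, β = -0.8388

The normal equations are: 118·α + 10·β = -244;  10·α + 6·β = -25.
Δ = 118·6 − 10² = 608.
α = ((-244)·6 − 10·(-25))/608 = -607/304; β = (118·(-25) − 10·(-244))/608 = -255/304.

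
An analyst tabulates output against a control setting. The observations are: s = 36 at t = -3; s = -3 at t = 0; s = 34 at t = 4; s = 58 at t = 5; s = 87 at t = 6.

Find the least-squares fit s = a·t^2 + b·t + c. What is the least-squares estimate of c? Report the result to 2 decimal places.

c = -2.18

Compute the Gram sums: Σt^2·t^2 = 2258, Σt^2·t = 378, Σt^2 = 86, Σt·t = 86, Σt = 12, Σ1 = 5.
And Σt^2·s = 5450, Σt·s = 840, Σs = 212.
Row-reducing yields a = 135/44, b = -1953/572, c = -623/286.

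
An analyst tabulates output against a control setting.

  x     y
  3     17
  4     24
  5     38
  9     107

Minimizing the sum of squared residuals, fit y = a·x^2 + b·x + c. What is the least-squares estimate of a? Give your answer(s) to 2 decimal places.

a = 1.19

AᵀA·[a, b, c]ᵀ = Aᵀy reads: 7523·a + 945·b + 131·c = 10154;  945·a + 131·b + 21·c = 1300;  131·a + 21·b + 4·c = 186.
(Σx^2·x^2 = 7523, Σx^2·x = 945, Σx^2 = 131, Σx·x = 131, Σx = 21, Σ1 = 4, Σx^2·y = 10154, Σx·y = 1300, Σy = 186.)
Solving the 3×3 system (Gaussian elimination) gives a = 2153/1804, b = 1433/1804, c = 133/41.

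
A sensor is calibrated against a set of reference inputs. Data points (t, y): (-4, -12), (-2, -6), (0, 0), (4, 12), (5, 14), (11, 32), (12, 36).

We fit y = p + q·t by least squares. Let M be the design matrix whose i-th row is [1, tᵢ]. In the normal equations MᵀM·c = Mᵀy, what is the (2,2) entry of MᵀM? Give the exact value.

326

Row 2 ↔ basis t, column 2 ↔ basis t, so (MᵀM)_{2,2} = Σᵢ (t)·(t) = (-4)·(-4) + (-2)·(-2) + (0)·(0) + (4)·(4) + (5)·(5) + (11)·(11) + (12)·(12) = 326.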